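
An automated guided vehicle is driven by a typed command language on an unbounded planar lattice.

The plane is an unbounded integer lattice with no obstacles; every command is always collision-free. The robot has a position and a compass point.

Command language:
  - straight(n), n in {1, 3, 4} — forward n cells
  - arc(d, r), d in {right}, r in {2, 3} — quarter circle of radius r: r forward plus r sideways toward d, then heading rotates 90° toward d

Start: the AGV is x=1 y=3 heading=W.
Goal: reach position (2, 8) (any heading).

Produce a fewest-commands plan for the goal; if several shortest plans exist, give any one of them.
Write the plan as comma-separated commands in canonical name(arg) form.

from: x=1 y=3 heading=W
step 1 (arc(right, 2)): x=-1 y=5 heading=N
step 2 (arc(right, 3)): x=2 y=8 heading=E
nothing shorter than 2 reaches the goal.

arc(right, 2), arc(right, 3)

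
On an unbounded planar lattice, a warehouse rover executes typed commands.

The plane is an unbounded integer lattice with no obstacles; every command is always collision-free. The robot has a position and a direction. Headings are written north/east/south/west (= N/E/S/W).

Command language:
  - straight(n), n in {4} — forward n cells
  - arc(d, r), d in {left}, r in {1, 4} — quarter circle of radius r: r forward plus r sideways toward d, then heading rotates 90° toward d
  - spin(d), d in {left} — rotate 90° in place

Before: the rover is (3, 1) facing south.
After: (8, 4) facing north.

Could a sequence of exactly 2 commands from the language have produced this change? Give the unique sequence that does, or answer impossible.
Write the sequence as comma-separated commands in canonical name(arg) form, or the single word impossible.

arc(left, 1), arc(left, 4)

key: running arc(left, 4) before arc(left, 1) would end elsewhere — order is forced
begin: (3, 1) facing south
step 1 (arc(left, 1)): (4, 0) facing east
step 2 (arc(left, 4)): (8, 4) facing north
uniquely the one of 16 2-step routes that fits.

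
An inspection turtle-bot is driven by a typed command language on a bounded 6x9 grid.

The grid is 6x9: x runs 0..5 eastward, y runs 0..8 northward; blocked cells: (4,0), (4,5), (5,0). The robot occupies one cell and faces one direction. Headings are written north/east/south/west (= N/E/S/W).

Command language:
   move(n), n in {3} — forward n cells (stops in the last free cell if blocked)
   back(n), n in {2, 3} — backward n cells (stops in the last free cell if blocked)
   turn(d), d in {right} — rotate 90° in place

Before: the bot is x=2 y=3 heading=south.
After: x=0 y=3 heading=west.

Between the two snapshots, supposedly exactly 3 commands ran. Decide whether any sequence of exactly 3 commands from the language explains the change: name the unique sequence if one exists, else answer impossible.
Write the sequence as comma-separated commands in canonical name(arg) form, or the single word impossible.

turn(right), move(3), move(3)

key: position moved to (0,3) AND the heading swung to W — translation plus rotation needed
from: x=2 y=3 heading=south
t=1 turn(right) ⇒ x=2 y=3 heading=west
t=2 move(3) ⇒ x=0 y=3 heading=west
t=3 move(3) ⇒ x=0 y=3 heading=west
no other 3-command option fits: unique.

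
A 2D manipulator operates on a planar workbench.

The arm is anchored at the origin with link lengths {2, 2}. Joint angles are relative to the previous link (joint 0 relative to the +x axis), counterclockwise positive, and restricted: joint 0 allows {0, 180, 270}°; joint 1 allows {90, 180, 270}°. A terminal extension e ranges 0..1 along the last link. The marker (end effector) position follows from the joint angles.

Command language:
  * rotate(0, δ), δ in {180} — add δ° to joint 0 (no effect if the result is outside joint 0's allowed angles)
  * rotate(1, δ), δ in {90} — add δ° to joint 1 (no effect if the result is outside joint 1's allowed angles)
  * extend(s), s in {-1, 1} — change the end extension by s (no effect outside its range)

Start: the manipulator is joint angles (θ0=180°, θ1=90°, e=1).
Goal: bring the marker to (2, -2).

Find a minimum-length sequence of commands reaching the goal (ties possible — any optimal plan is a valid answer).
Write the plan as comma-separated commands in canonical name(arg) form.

from: joint angles (θ0=180°, θ1=90°, e=1)
t=1 rotate(0, 180) ⇒ joint angles (θ0=0°, θ1=90°, e=1)
t=2 extend(-1) ⇒ joint angles (θ0=0°, θ1=90°, e=0)
t=3 rotate(1, 90) ⇒ joint angles (θ0=0°, θ1=180°, e=0)
t=4 rotate(1, 90) ⇒ joint angles (θ0=0°, θ1=270°, e=0)
shorter routes all fall short; 4 is best.

rotate(0, 180), extend(-1), rotate(1, 90), rotate(1, 90)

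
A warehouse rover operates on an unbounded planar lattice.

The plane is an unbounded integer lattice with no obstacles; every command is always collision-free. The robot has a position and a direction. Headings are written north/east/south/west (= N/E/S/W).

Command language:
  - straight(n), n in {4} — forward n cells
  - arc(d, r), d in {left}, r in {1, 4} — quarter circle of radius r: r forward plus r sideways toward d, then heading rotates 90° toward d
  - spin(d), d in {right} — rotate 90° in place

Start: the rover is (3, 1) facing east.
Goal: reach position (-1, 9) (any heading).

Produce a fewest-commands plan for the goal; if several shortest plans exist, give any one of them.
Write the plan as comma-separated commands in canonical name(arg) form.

arc(left, 4), arc(left, 4), straight(4)

from: (3, 1) facing east
[1] after arc(left, 4): (7, 5) facing north
[2] after arc(left, 4): (3, 9) facing west
[3] after straight(4): (-1, 9) facing west
no 2-step plan works, so 3 is optimal.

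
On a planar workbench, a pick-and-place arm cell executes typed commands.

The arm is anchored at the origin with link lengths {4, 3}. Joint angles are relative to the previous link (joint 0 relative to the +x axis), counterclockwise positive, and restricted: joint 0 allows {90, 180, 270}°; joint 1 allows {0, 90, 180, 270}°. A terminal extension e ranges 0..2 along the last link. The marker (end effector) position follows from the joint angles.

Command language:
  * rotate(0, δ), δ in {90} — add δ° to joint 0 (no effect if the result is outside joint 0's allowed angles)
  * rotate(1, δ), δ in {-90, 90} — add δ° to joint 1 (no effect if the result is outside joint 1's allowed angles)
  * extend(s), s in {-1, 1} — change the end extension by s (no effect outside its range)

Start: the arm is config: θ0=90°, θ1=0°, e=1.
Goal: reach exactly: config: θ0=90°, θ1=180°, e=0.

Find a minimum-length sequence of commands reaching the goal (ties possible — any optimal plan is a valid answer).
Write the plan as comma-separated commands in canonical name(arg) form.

rotate(1, -90), rotate(1, -90), extend(-1)

initial: config: θ0=90°, θ1=0°, e=1
step 1 (rotate(1, -90)): config: θ0=90°, θ1=270°, e=1
step 2 (rotate(1, -90)): config: θ0=90°, θ1=180°, e=1
step 3 (extend(-1)): config: θ0=90°, θ1=180°, e=0
no 2-step plan works, so 3 is optimal.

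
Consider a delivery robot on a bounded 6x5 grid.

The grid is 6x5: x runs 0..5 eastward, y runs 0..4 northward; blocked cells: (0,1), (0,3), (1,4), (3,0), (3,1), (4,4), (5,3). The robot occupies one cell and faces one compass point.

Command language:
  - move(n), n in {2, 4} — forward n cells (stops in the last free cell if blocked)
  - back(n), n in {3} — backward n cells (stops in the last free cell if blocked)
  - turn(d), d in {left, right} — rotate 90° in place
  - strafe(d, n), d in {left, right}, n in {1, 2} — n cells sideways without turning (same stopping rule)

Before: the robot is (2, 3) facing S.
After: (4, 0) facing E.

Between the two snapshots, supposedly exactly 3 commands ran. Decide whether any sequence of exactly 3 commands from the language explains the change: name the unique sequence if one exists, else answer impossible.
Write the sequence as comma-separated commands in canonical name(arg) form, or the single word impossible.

strafe(left, 2), move(4), turn(left)

key: cell and facing (now E) both changed — the 3 commands mix motion and turning
start: (2, 3) facing S
t=1 strafe(left, 2) ⇒ (4, 3) facing S
t=2 move(4) ⇒ (4, 0) facing S
t=3 turn(left) ⇒ (4, 0) facing E
no other 3-command option fits: unique.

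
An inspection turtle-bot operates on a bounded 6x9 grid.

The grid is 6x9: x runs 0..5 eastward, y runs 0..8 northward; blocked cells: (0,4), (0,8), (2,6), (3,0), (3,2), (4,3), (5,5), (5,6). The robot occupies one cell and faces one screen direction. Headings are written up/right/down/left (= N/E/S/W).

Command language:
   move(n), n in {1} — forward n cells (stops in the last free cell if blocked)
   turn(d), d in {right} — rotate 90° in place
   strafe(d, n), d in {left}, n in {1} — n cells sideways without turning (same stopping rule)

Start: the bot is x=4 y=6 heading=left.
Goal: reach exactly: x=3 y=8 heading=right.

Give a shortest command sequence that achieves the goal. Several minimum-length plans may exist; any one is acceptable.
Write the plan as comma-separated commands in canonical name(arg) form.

turn(right), strafe(left, 1), turn(right), strafe(left, 1), strafe(left, 1)

t0: x=4 y=6 heading=left
[1] after turn(right): x=4 y=6 heading=up
[2] after strafe(left, 1): x=3 y=6 heading=up
[3] after turn(right): x=3 y=6 heading=right
[4] after strafe(left, 1): x=3 y=7 heading=right
[5] after strafe(left, 1): x=3 y=8 heading=right
shorter routes all fall short; 5 is best.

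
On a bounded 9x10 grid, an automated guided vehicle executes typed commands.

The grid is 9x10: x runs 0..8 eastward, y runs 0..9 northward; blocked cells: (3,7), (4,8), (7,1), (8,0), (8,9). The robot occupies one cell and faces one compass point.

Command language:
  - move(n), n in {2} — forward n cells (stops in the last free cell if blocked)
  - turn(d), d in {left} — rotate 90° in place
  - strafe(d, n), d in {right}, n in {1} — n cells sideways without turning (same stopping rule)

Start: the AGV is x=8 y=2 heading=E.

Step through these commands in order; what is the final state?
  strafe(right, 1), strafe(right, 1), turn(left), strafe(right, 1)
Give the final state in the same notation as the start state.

x=8 y=1 heading=N

initial: x=8 y=2 heading=E
t=1 strafe(right, 1) ⇒ x=8 y=1 heading=E
t=2 strafe(right, 1) ⇒ x=8 y=1 heading=E
t=3 turn(left) ⇒ x=8 y=1 heading=N
t=4 strafe(right, 1) ⇒ x=8 y=1 heading=N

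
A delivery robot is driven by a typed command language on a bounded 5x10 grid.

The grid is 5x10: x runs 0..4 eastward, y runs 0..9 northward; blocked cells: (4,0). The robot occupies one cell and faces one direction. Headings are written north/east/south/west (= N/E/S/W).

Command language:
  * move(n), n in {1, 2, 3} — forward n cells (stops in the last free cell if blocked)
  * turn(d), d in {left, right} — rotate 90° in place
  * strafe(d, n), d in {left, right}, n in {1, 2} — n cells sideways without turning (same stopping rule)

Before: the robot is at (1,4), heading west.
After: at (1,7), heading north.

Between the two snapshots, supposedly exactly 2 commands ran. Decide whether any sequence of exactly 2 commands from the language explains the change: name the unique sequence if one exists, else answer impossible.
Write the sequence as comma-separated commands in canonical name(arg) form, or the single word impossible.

turn(right), move(3)

key: order matters: swapping turn(right) and move(3) lands elsewhere
from: at (1,4), heading west
1. turn(right) → at (1,4), heading north
2. move(3) → at (1,7), heading north
no other 2-command option fits: unique.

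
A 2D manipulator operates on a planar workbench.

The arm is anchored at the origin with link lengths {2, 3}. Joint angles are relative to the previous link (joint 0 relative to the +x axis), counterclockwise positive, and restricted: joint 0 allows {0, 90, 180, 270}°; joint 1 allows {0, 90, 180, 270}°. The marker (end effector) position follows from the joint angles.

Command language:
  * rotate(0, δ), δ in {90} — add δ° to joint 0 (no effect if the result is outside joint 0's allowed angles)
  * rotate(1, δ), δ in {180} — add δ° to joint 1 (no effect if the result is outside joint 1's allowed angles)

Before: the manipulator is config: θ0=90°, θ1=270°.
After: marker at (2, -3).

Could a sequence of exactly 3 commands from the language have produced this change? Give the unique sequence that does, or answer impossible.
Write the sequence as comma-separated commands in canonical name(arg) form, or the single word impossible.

rotate(0, 90), rotate(0, 90), rotate(0, 90)

start: config: θ0=90°, θ1=270°
step 1 (rotate(0, 90)): config: θ0=180°, θ1=270°
step 2 (rotate(0, 90)): config: θ0=270°, θ1=270°
step 3 (rotate(0, 90)): config: θ0=0°, θ1=270°
no rival 3-sequence matches.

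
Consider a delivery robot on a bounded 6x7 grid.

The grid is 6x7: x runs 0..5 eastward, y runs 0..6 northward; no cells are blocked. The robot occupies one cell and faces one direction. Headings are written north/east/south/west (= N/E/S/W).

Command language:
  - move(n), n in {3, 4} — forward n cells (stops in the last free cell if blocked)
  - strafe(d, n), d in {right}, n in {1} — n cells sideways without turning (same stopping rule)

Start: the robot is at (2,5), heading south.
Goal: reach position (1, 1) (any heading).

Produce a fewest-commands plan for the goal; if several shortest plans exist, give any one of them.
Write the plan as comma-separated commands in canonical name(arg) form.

move(4), strafe(right, 1)

from: at (2,5), heading south
step 1 (move(4)): at (2,1), heading south
step 2 (strafe(right, 1)): at (1,1), heading south
nothing shorter than 2 reaches the goal.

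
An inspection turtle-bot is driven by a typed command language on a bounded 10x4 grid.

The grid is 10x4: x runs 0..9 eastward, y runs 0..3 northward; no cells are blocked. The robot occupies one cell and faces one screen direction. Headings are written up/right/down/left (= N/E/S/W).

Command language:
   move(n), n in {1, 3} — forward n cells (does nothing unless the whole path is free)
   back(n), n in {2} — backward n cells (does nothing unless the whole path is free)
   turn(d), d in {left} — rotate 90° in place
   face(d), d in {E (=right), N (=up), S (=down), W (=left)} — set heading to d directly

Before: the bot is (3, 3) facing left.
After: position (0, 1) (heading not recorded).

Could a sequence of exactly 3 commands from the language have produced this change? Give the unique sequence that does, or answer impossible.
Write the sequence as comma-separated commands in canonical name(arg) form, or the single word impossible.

key: order matters: swapping move(3) and back(2) lands elsewhere
t0: (3, 3) facing left
t=1 move(3) ⇒ (0, 3) facing left
t=2 face(N) ⇒ (0, 3) facing up
t=3 back(2) ⇒ (0, 1) facing up
no rival 3-sequence matches.

move(3), face(N), back(2)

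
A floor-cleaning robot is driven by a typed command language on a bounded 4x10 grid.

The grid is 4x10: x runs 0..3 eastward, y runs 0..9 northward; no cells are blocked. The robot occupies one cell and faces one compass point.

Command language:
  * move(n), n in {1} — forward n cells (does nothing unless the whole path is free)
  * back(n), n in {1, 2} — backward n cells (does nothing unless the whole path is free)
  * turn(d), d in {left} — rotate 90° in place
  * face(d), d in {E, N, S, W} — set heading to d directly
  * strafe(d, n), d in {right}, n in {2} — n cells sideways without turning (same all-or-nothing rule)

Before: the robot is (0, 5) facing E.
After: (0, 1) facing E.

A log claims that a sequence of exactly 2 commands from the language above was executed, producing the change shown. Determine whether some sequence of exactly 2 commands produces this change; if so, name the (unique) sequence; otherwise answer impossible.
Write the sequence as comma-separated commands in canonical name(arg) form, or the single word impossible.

strafe(right, 2), strafe(right, 2)

key: heading stays E — no command in the sequence turns
begin: (0, 5) facing E
[1] after strafe(right, 2): (0, 3) facing E
[2] after strafe(right, 2): (0, 1) facing E
no rival 2-sequence matches.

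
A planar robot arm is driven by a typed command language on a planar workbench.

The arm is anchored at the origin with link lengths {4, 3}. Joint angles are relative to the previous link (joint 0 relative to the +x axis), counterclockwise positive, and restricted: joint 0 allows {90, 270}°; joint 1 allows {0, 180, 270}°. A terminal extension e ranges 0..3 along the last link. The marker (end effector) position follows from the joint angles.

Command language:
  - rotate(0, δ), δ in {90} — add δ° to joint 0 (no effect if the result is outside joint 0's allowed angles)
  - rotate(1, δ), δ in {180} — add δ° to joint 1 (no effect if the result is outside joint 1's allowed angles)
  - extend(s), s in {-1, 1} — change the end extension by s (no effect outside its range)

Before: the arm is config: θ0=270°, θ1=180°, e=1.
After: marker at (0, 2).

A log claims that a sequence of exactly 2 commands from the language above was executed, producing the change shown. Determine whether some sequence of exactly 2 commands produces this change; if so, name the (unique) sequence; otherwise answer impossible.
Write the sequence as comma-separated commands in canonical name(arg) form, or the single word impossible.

extend(1), extend(1)

begin: config: θ0=270°, θ1=180°, e=1
[1] after extend(1): config: θ0=270°, θ1=180°, e=2
[2] after extend(1): config: θ0=270°, θ1=180°, e=3
all 16 alternatives checked — unique.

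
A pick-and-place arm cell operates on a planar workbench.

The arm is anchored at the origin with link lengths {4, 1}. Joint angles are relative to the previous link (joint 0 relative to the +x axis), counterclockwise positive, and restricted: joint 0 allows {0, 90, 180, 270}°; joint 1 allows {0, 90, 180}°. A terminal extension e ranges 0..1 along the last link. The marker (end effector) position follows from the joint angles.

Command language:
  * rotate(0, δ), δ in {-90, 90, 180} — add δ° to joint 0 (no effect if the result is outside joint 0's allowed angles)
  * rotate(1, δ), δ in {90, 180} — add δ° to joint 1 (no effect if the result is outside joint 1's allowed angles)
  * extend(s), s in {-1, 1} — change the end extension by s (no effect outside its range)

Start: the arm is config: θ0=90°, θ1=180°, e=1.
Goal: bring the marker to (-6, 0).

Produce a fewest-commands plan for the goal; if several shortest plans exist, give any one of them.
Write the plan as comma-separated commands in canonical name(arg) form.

rotate(1, 180), rotate(0, 90)

initial: config: θ0=90°, θ1=180°, e=1
step 1 (rotate(1, 180)): config: θ0=90°, θ1=0°, e=1
step 2 (rotate(0, 90)): config: θ0=180°, θ1=0°, e=1
nothing shorter than 2 reaches the goal.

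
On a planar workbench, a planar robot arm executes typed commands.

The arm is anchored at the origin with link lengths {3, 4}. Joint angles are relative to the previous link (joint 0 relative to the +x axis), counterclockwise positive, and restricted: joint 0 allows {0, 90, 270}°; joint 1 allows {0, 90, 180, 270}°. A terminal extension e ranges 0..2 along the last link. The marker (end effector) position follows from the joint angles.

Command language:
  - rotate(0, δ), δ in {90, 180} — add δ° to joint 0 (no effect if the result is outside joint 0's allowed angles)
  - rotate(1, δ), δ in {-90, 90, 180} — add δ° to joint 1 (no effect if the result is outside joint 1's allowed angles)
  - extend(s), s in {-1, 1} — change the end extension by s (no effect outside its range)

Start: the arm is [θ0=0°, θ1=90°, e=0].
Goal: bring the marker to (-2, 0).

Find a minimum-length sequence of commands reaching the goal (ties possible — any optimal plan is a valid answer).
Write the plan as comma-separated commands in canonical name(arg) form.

start: [θ0=0°, θ1=90°, e=0]
1. rotate(1, 90) → [θ0=0°, θ1=180°, e=0]
2. extend(1) → [θ0=0°, θ1=180°, e=1]
nothing shorter than 2 reaches the goal.

rotate(1, 90), extend(1)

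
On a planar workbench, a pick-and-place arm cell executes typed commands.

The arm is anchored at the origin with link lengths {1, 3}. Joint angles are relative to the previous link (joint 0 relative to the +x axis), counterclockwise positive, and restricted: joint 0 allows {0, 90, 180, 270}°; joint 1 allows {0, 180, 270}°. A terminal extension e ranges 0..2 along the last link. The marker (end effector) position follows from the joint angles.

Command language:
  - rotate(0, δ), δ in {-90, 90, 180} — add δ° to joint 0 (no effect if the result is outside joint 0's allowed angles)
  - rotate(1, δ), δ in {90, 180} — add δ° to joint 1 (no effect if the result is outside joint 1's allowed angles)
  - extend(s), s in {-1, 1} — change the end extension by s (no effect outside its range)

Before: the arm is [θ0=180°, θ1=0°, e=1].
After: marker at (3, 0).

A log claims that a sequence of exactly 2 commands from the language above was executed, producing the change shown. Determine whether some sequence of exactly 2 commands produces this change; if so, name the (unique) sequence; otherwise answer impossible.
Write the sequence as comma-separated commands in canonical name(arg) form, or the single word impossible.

rotate(1, 90), rotate(1, 180)

key: running rotate(1, 180) before rotate(1, 90) would end elsewhere — order is forced
begin: [θ0=180°, θ1=0°, e=1]
[1] after rotate(1, 90): [θ0=180°, θ1=0°, e=1]
[2] after rotate(1, 180): [θ0=180°, θ1=180°, e=1]
all 49 alternatives checked — unique.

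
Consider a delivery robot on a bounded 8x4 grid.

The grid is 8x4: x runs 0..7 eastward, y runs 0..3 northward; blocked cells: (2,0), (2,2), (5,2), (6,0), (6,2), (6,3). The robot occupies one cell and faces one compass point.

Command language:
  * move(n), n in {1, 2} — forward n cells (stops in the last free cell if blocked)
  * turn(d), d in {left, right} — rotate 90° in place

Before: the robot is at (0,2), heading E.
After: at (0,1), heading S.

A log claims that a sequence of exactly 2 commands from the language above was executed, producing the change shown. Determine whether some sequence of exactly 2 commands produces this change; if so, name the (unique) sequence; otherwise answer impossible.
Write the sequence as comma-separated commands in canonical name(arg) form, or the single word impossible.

turn(right), move(1)

key: cell and facing (now S) both changed — the 2 commands mix motion and turning
from: at (0,2), heading E
1. turn(right) → at (0,2), heading S
2. move(1) → at (0,1), heading S
all 16 alternatives checked — unique.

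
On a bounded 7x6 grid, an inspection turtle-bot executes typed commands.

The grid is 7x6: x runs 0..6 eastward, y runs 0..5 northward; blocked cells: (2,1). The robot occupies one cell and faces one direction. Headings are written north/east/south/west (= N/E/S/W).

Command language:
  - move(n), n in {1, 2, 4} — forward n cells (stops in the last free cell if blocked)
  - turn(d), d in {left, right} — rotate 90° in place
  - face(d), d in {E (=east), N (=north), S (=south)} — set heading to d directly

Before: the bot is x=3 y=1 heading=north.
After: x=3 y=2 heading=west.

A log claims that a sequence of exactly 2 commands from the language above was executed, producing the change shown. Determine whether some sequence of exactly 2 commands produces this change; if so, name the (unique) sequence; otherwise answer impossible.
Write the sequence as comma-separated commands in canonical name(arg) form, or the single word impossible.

key: running turn(left) before move(1) would end elsewhere — order is forced
initial: x=3 y=1 heading=north
step 1 (move(1)): x=3 y=2 heading=north
step 2 (turn(left)): x=3 y=2 heading=west
all 64 alternatives checked — unique.

move(1), turn(left)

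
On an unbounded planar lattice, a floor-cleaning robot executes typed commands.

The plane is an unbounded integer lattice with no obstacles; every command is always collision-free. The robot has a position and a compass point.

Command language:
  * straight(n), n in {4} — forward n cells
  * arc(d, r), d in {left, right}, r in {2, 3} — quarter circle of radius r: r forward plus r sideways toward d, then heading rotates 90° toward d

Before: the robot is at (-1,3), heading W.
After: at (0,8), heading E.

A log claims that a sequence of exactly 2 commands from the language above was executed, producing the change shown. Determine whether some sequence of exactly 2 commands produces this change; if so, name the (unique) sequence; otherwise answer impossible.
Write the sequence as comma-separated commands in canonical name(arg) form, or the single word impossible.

key: order matters: swapping arc(right, 2) and arc(right, 3) lands elsewhere
begin: at (-1,3), heading W
step 1 (arc(right, 2)): at (-3,5), heading N
step 2 (arc(right, 3)): at (0,8), heading E
uniquely the one of 25 2-step routes that fits.

arc(right, 2), arc(right, 3)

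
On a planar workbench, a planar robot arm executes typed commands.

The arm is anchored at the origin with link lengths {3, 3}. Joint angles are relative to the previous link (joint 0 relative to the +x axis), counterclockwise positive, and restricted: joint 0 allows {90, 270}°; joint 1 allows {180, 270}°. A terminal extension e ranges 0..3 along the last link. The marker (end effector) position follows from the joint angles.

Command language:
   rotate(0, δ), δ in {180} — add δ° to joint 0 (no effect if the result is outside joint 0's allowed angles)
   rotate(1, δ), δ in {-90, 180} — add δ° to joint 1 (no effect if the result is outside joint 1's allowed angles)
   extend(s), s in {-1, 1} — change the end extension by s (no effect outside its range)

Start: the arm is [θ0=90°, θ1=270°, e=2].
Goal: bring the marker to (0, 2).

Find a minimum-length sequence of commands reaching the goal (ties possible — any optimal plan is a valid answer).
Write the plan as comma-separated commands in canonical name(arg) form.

t0: [θ0=90°, θ1=270°, e=2]
step 1 (rotate(1, -90)): [θ0=90°, θ1=180°, e=2]
step 2 (rotate(0, 180)): [θ0=270°, θ1=180°, e=2]
nothing shorter than 2 reaches the goal.

rotate(1, -90), rotate(0, 180)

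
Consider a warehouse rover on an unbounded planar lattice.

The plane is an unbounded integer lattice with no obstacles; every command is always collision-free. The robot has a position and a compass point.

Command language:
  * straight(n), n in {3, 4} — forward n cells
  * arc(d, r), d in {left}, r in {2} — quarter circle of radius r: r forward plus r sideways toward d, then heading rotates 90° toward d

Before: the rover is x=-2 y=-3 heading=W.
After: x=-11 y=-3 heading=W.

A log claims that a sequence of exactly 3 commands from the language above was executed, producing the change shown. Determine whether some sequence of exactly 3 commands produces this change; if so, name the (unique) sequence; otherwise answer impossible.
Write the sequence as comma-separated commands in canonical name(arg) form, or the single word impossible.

key: still facing W at the end — nothing in the sequence rotates
from: x=-2 y=-3 heading=W
step 1 (straight(3)): x=-5 y=-3 heading=W
step 2 (straight(3)): x=-8 y=-3 heading=W
step 3 (straight(3)): x=-11 y=-3 heading=W
uniquely the one of 27 3-step routes that fits.

straight(3), straight(3), straight(3)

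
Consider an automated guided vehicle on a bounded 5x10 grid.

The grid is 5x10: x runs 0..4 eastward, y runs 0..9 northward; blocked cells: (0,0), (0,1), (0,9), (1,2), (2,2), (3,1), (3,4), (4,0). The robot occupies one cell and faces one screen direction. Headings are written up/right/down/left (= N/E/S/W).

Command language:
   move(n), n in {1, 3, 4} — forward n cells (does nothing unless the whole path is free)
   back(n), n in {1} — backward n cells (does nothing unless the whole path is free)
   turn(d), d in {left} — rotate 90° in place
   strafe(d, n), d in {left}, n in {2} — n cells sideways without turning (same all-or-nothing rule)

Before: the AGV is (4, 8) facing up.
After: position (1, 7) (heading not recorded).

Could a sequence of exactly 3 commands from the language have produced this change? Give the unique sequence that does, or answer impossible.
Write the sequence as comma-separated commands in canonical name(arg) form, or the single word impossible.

key: order matters: swapping back(1) and move(3) lands elsewhere
from: (4, 8) facing up
step 1 (back(1)): (4, 7) facing up
step 2 (turn(left)): (4, 7) facing left
step 3 (move(3)): (1, 7) facing left
all 216 alternatives checked — unique.

back(1), turn(left), move(3)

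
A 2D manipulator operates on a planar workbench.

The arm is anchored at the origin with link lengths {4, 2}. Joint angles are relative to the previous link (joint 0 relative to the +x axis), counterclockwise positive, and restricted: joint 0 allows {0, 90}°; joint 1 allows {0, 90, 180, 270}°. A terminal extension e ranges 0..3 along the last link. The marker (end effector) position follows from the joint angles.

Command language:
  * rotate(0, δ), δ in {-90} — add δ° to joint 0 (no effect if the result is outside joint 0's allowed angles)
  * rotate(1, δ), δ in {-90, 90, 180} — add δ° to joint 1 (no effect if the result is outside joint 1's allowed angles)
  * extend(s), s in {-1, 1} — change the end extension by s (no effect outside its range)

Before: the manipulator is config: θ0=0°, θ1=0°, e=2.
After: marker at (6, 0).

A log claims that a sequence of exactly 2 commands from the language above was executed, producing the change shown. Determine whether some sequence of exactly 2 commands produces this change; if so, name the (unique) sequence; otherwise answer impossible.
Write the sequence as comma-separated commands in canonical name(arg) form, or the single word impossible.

initial: config: θ0=0°, θ1=0°, e=2
step 1 (extend(-1)): config: θ0=0°, θ1=0°, e=1
step 2 (extend(-1)): config: θ0=0°, θ1=0°, e=0
no rival 2-sequence matches.

extend(-1), extend(-1)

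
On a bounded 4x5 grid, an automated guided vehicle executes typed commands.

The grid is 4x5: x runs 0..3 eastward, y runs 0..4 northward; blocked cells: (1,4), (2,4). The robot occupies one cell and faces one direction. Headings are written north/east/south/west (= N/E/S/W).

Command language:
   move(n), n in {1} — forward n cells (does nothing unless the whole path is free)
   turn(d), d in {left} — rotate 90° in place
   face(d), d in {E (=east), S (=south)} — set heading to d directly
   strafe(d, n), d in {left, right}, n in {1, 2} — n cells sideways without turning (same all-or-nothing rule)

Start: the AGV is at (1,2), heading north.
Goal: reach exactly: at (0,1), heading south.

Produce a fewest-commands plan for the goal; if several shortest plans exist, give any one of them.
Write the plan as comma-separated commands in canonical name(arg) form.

initial: at (1,2), heading north
step 1 (strafe(left, 1)): at (0,2), heading north
step 2 (face(S)): at (0,2), heading south
step 3 (move(1)): at (0,1), heading south
minimal: 3 command(s), checked below 3.

strafe(left, 1), face(S), move(1)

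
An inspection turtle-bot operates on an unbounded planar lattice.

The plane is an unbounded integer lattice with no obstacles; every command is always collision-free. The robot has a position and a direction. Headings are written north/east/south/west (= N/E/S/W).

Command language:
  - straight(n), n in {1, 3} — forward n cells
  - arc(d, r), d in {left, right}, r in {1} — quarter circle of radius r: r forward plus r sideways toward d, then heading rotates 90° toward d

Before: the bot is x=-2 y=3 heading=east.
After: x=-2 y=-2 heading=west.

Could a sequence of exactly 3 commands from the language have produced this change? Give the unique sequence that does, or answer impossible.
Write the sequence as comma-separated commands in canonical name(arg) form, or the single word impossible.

arc(right, 1), straight(3), arc(right, 1)

key: position moved to (-2,-2) AND the heading swung to W — translation plus rotation needed
initial: x=-2 y=3 heading=east
[1] after arc(right, 1): x=-1 y=2 heading=south
[2] after straight(3): x=-1 y=-1 heading=south
[3] after arc(right, 1): x=-2 y=-2 heading=west
no other 3-command option fits: unique.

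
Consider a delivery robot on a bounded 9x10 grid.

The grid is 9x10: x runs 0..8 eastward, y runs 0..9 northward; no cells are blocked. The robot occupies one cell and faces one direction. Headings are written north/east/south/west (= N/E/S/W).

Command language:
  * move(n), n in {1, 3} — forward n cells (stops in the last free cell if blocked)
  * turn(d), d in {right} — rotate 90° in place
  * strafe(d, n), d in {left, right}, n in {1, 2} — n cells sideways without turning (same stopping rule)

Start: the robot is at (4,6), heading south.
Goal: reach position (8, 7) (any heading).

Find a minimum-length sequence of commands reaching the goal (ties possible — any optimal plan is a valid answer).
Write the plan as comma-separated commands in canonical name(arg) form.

begin: at (4,6), heading south
step 1 (strafe(left, 2)): at (6,6), heading south
step 2 (strafe(left, 2)): at (8,6), heading south
step 3 (turn(right)): at (8,6), heading west
step 4 (strafe(right, 1)): at (8,7), heading west
shorter routes all fall short; 4 is best.

strafe(left, 2), strafe(left, 2), turn(right), strafe(right, 1)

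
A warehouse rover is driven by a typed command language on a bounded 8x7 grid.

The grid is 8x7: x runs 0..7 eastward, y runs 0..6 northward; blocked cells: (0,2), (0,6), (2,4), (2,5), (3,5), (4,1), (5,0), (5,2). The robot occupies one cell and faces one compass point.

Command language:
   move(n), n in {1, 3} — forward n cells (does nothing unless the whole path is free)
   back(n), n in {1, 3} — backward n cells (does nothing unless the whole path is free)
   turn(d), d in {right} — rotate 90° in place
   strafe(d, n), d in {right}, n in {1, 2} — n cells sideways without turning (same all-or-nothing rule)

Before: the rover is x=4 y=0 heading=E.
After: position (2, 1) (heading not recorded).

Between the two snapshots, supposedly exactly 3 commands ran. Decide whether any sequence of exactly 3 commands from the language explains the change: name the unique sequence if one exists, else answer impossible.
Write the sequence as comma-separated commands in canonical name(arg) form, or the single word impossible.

key: running back(1) before turn(right) would end elsewhere — order is forced
begin: x=4 y=0 heading=E
1. turn(right) → x=4 y=0 heading=S
2. strafe(right, 2) → x=2 y=0 heading=S
3. back(1) → x=2 y=1 heading=S
no rival 3-sequence matches.

turn(right), strafe(right, 2), back(1)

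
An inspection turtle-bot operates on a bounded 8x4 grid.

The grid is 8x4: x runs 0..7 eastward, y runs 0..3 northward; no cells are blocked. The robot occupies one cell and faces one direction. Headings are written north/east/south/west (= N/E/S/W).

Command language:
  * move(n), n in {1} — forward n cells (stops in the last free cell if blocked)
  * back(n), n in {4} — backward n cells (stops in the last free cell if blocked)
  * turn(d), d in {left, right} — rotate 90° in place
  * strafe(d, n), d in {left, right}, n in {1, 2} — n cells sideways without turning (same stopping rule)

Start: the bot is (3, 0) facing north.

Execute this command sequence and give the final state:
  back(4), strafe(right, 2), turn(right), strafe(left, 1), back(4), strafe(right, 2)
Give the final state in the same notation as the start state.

from: (3, 0) facing north
1. back(4) → (3, 0) facing north
2. strafe(right, 2) → (5, 0) facing north
3. turn(right) → (5, 0) facing east
4. strafe(left, 1) → (5, 1) facing east
5. back(4) → (1, 1) facing east
6. strafe(right, 2) → (1, 0) facing east

(1, 0) facing east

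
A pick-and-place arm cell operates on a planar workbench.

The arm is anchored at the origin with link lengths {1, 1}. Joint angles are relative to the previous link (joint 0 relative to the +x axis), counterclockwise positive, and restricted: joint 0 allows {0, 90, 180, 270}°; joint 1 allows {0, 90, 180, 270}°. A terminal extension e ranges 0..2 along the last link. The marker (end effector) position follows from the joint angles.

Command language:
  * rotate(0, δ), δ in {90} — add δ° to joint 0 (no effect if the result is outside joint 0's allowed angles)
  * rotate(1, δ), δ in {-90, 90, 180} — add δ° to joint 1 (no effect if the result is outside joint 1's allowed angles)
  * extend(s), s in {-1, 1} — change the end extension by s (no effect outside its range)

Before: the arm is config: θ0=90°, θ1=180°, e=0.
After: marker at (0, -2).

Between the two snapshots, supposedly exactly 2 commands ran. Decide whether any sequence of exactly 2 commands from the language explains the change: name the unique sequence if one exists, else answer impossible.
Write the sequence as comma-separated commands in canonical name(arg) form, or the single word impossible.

extend(1), extend(1)

begin: config: θ0=90°, θ1=180°, e=0
step 1 (extend(1)): config: θ0=90°, θ1=180°, e=1
step 2 (extend(1)): config: θ0=90°, θ1=180°, e=2
uniquely the one of 36 2-step routes that fits.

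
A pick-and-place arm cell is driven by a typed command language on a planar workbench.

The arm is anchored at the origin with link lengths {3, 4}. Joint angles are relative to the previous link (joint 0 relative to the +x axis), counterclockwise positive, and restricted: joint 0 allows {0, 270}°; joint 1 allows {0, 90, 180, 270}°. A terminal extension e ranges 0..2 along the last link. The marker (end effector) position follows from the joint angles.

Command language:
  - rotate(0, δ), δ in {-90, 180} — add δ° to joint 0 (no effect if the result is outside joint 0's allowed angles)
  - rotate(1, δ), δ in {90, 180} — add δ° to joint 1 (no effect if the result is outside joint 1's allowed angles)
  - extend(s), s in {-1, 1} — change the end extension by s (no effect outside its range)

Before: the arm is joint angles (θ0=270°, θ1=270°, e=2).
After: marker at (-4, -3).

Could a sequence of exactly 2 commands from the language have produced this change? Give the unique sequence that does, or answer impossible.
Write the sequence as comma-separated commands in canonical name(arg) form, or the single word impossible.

start: joint angles (θ0=270°, θ1=270°, e=2)
step 1 (extend(-1)): joint angles (θ0=270°, θ1=270°, e=1)
step 2 (extend(-1)): joint angles (θ0=270°, θ1=270°, e=0)
no rival 2-sequence matches.

extend(-1), extend(-1)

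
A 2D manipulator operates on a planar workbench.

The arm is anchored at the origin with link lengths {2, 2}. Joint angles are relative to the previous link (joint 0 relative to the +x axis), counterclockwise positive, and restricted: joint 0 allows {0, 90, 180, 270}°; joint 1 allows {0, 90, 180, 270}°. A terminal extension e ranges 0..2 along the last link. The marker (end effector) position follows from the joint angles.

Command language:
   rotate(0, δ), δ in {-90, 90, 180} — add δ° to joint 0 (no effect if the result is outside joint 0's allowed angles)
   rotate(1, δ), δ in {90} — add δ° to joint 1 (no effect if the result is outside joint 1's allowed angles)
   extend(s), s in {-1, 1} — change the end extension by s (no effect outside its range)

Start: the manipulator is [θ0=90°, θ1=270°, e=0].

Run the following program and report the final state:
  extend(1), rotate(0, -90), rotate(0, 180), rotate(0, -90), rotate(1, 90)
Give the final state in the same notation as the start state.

[θ0=90°, θ1=0°, e=1]

begin: [θ0=90°, θ1=270°, e=0]
step 1 (extend(1)): [θ0=90°, θ1=270°, e=1]
step 2 (rotate(0, -90)): [θ0=0°, θ1=270°, e=1]
step 3 (rotate(0, 180)): [θ0=180°, θ1=270°, e=1]
step 4 (rotate(0, -90)): [θ0=90°, θ1=270°, e=1]
step 5 (rotate(1, 90)): [θ0=90°, θ1=0°, e=1]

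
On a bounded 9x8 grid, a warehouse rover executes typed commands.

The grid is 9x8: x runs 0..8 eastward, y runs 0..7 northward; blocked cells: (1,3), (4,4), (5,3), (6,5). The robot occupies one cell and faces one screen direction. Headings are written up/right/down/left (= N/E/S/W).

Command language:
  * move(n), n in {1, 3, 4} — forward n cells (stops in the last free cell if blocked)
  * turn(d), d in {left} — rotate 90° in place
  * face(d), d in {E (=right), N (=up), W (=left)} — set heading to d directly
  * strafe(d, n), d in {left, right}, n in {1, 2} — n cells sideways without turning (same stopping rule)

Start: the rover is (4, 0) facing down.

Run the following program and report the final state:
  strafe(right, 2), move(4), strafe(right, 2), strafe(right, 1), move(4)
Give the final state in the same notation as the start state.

initial: (4, 0) facing down
t=1 strafe(right, 2) ⇒ (2, 0) facing down
t=2 move(4) ⇒ (2, 0) facing down
t=3 strafe(right, 2) ⇒ (0, 0) facing down
t=4 strafe(right, 1) ⇒ (0, 0) facing down
t=5 move(4) ⇒ (0, 0) facing down

(0, 0) facing down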